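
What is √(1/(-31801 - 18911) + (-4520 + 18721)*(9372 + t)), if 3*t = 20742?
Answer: √148694479184253018/25356 ≈ 15208.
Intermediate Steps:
t = 6914 (t = (⅓)*20742 = 6914)
√(1/(-31801 - 18911) + (-4520 + 18721)*(9372 + t)) = √(1/(-31801 - 18911) + (-4520 + 18721)*(9372 + 6914)) = √(1/(-50712) + 14201*16286) = √(-1/50712 + 231277486) = √(11728543870031/50712) = √148694479184253018/25356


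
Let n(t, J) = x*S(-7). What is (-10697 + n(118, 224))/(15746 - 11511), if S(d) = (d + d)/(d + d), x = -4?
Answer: -10701/4235 ≈ -2.5268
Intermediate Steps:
S(d) = 1 (S(d) = (2*d)/((2*d)) = (2*d)*(1/(2*d)) = 1)
n(t, J) = -4 (n(t, J) = -4*1 = -4)
(-10697 + n(118, 224))/(15746 - 11511) = (-10697 - 4)/(15746 - 11511) = -10701/4235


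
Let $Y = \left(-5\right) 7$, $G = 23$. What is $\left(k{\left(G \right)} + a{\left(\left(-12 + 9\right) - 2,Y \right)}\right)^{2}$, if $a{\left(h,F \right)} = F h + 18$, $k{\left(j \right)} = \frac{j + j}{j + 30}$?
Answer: $\frac{105575625}{2809} \approx 37585.0$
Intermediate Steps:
$k{\left(j \right)} = \frac{2 j}{30 + j}$
$Y = -35$
$a{\left(h,F \right)} = 18 + F h$
$\left(k{\left(G \right)} + a{\left(\left(-12 + 9\right) - 2,Y \right)}\right)^{2} = \left(2 \cdot 23 \frac{1}{30 + 23} - \left(-18 + 35 \left(\left(-12 + 9\right) - 2\right)\right)\right)^{2} = \left(2 \cdot 23 \cdot \frac{1}{53} - \left(-18 + 35 \left(-3 - 2\right)\right)\right)^{2} = \left(2 \cdot 23 \cdot \frac{1}{53} + \left(18 - -175\right)\right)^{2} = \left(\frac{46}{53} + \left(18 + 175\right)\right)^{2} = \left(\frac{46}{53} + 193\right)^{2} = \left(\frac{10275}{53}\right)^{2} = \frac{105575625}{2809}$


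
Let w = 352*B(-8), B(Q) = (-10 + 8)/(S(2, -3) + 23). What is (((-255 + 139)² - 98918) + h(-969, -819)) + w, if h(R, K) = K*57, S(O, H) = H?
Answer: -660901/5 ≈ -1.3218e+5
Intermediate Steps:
h(R, K) = 57*K
B(Q) = -⅒ (B(Q) = (-10 + 8)/(-3 + 23) = -2/20 = -2*1/20 = -⅒)
w = -176/5 (w = 352*(-⅒) = -176/5 ≈ -35.200)
(((-255 + 139)² - 98918) + h(-969, -819)) + w = (((-255 + 139)² - 98918) + 57*(-819)) - 176/5 = (((-116)² - 98918) - 46683) - 176/5 = ((13456 - 98918) - 46683) - 176/5 = (-85462 - 46683) - 176/5 = -132145 - 176/5 = -660901/5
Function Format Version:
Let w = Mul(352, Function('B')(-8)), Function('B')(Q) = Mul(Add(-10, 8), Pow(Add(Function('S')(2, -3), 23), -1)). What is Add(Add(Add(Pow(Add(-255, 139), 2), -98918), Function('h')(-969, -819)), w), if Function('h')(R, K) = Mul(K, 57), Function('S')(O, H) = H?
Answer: Rational(-660901, 5) ≈ -1.3218e+5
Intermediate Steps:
Function('h')(R, K) = Mul(57, K)
Function('B')(Q) = Rational(-1, 10) (Function('B')(Q) = Mul(Add(-10, 8), Pow(Add(-3, 23), -1)) = Mul(-2, Pow(20, -1)) = Mul(-2, Rational(1, 20)) = Rational(-1, 10))
w = Rational(-176, 5) (w = Mul(352, Rational(-1, 10)) = Rational(-176, 5) ≈ -35.200)
Add(Add(Add(Pow(Add(-255, 139), 2), -98918), Function('h')(-969, -819)), w) = Add(Add(Add(Pow(Add(-255, 139), 2), -98918), Mul(57, -819)), Rational(-176, 5)) = Add(Add(Add(Pow(-116, 2), -98918), -46683), Rational(-176, 5)) = Add(Add(Add(13456, -98918), -46683), Rational(-176, 5)) = Add(Add(-85462, -46683), Rational(-176, 5)) = Add(-132145, Rational(-176, 5)) = Rational(-660901, 5)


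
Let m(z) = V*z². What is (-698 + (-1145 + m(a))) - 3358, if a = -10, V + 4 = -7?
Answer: -6301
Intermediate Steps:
V = -11 (V = -4 - 7 = -11)
m(z) = -11*z²
(-698 + (-1145 + m(a))) - 3358 = (-698 + (-1145 - 11*(-10)²)) - 3358 = (-698 + (-1145 - 11*100)) - 3358 = (-698 + (-1145 - 1100)) - 3358 = (-698 - 2245) - 3358 = -2943 - 3358 = -6301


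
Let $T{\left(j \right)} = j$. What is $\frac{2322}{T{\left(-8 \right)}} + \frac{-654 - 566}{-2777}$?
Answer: $- \frac{3219217}{11108} \approx -289.81$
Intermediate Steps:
$\frac{2322}{T{\left(-8 \right)}} + \frac{-654 - 566}{-2777} = \frac{2322}{-8} + \frac{-654 - 566}{-2777} = 2322 \left(- \frac{1}{8}\right) - - \frac{1220}{2777} = - \frac{1161}{4} + \frac{1220}{2777} = - \frac{3219217}{11108}$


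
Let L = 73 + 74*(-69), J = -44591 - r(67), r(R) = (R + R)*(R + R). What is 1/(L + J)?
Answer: -1/67580 ≈ -1.4797e-5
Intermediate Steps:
r(R) = 4*R² (r(R) = (2*R)*(2*R) = 4*R²)
J = -62547 (J = -44591 - 4*67² = -44591 - 4*4489 = -44591 - 1*17956 = -44591 - 17956 = -62547)
L = -5033 (L = 73 - 5106 = -5033)
1/(L + J) = 1/(-5033 - 62547) = 1/(-67580) = -1/67580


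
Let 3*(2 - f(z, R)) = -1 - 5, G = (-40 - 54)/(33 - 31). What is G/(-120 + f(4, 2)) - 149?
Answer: -17237/116 ≈ -148.59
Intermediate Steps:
G = -47 (G = -94/2 = -94*½ = -47)
f(z, R) = 4 (f(z, R) = 2 - (-1 - 5)/3 = 2 - ⅓*(-6) = 2 + 2 = 4)
G/(-120 + f(4, 2)) - 149 = -47/(-120 + 4) - 149 = -47/(-116) - 149 = -47*(-1/116) - 149 = 47/116 - 149 = -17237/116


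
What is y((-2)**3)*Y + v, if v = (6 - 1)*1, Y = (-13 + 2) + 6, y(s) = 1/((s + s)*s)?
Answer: 635/128 ≈ 4.9609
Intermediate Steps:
y(s) = 1/(2*s**2) (y(s) = 1/(((2*s))*s) = (1/(2*s))/s = 1/(2*s**2))
Y = -5 (Y = -11 + 6 = -5)
v = 5 (v = 5*1 = 5)
y((-2)**3)*Y + v = (1/(2*((-2)**3)**2))*(-5) + 5 = ((1/2)/(-8)**2)*(-5) + 5 = ((1/2)*(1/64))*(-5) + 5 = (1/128)*(-5) + 5 = -5/128 + 5 = 635/128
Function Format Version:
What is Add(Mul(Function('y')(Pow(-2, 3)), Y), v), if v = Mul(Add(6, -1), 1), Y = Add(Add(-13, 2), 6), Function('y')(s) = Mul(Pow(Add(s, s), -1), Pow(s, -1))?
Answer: Rational(635, 128) ≈ 4.9609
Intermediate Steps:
Function('y')(s) = Mul(Rational(1, 2), Pow(s, -2)) (Function('y')(s) = Mul(Pow(Mul(2, s), -1), Pow(s, -1)) = Mul(Mul(Rational(1, 2), Pow(s, -1)), Pow(s, -1)) = Mul(Rational(1, 2), Pow(s, -2)))
Y = -5 (Y = Add(-11, 6) = -5)
v = 5 (v = Mul(5, 1) = 5)
Add(Mul(Function('y')(Pow(-2, 3)), Y), v) = Add(Mul(Mul(Rational(1, 2), Pow(Pow(-2, 3), -2)), -5), 5) = Add(Mul(Mul(Rational(1, 2), Pow(-8, -2)), -5), 5) = Add(Mul(Mul(Rational(1, 2), Rational(1, 64)), -5), 5) = Add(Mul(Rational(1, 128), -5), 5) = Add(Rational(-5, 128), 5) = Rational(635, 128)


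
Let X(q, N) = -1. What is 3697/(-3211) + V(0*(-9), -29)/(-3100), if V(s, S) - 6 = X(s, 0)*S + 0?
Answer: -2314617/1990820 ≈ -1.1626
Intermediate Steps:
V(s, S) = 6 - S (V(s, S) = 6 + (-S + 0) = 6 - S)
3697/(-3211) + V(0*(-9), -29)/(-3100) = 3697/(-3211) + (6 - 1*(-29))/(-3100) = 3697*(-1/3211) + (6 + 29)*(-1/3100) = -3697/3211 + 35*(-1/3100) = -3697/3211 - 7/620 = -2314617/1990820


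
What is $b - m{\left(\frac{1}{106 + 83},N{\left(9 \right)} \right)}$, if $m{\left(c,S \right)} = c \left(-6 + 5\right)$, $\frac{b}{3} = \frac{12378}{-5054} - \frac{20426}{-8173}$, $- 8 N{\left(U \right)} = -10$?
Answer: $\frac{12384094}{79662231} \approx 0.15546$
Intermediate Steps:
$N{\left(U \right)} = \frac{5}{4}$ ($N{\left(U \right)} = \left(- \frac{1}{8}\right) \left(-10\right) = \frac{5}{4}$)
$b = \frac{3101415}{20653171}$ ($b = 3 \left(\frac{12378}{-5054} - \frac{20426}{-8173}\right) = 3 \left(12378 \left(- \frac{1}{5054}\right) - - \frac{20426}{8173}\right) = 3 \left(- \frac{6189}{2527} + \frac{20426}{8173}\right) = 3 \cdot \frac{1033805}{20653171} = \frac{3101415}{20653171} \approx 0.15017$)
$m{\left(c,S \right)} = - c$ ($m{\left(c,S \right)} = c \left(-1\right) = - c$)
$b - m{\left(\frac{1}{106 + 83},N{\left(9 \right)} \right)} = \frac{3101415}{20653171} - - \frac{1}{106 + 83} = \frac{3101415}{20653171} - - \frac{1}{189} = \frac{3101415}{20653171} + \frac{1}{189} = \frac{12384094}{79662231}$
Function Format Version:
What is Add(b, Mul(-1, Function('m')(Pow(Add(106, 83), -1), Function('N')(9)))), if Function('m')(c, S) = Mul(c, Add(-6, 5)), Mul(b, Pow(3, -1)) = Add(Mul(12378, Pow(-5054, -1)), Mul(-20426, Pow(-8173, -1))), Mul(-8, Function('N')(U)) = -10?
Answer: Rational(12384094, 79662231) ≈ 0.15546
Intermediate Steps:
Function('N')(U) = Rational(5, 4) (Function('N')(U) = Mul(Rational(-1, 8), -10) = Rational(5, 4))
b = Rational(3101415, 20653171) (b = Mul(3, Add(Mul(12378, Pow(-5054, -1)), Mul(-20426, Pow(-8173, -1)))) = Mul(3, Add(Mul(12378, Rational(-1, 5054)), Mul(-20426, Rational(-1, 8173)))) = Mul(3, Add(Rational(-6189, 2527), Rational(20426, 8173))) = Mul(3, Rational(1033805, 20653171)) = Rational(3101415, 20653171) ≈ 0.15017)
Function('m')(c, S) = Mul(-1, c) (Function('m')(c, S) = Mul(c, -1) = Mul(-1, c))
Add(b, Mul(-1, Function('m')(Pow(Add(106, 83), -1), Function('N')(9)))) = Add(Rational(3101415, 20653171), Mul(-1, Mul(-1, Pow(Add(106, 83), -1)))) = Add(Rational(3101415, 20653171), Mul(-1, Mul(-1, Pow(189, -1)))) = Add(Rational(3101415, 20653171), Mul(-1, Mul(-1, Rational(1, 189)))) = Add(Rational(3101415, 20653171), Mul(-1, Rational(-1, 189))) = Add(Rational(3101415, 20653171), Rational(1, 189)) = Rational(12384094, 79662231)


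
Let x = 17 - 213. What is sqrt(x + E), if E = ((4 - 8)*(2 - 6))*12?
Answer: 2*I ≈ 2.0*I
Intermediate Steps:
E = 192 (E = -4*(-4)*12 = 16*12 = 192)
x = -196
sqrt(x + E) = sqrt(-196 + 192) = sqrt(-4) = 2*I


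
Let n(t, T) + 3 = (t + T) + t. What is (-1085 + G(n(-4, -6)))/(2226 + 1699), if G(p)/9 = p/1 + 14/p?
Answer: -21172/66725 ≈ -0.31730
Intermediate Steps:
n(t, T) = -3 + T + 2*t (n(t, T) = -3 + ((t + T) + t) = -3 + ((T + t) + t) = -3 + (T + 2*t) = -3 + T + 2*t)
G(p) = 9*p + 126/p (G(p) = 9*(p/1 + 14/p) = 9*(p*1 + 14/p) = 9*(p + 14/p) = 9*p + 126/p)
(-1085 + G(n(-4, -6)))/(2226 + 1699) = (-1085 + (9*(-3 - 6 + 2*(-4)) + 126/(-3 - 6 + 2*(-4))))/(2226 + 1699) = (-1085 + (9*(-3 - 6 - 8) + 126/(-3 - 6 - 8)))/3925 = (-1085 + (9*(-17) + 126/(-17)))*(1/3925) = (-1085 + (-153 + 126*(-1/17)))*(1/3925) = (-1085 + (-153 - 126/17))*(1/3925) = (-1085 - 2727/17)*(1/3925) = -21172/17*1/3925 = -21172/66725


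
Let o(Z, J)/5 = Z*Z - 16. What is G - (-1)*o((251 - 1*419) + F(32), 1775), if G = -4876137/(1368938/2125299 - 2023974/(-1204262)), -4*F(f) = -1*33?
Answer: -93770457581130591373/47600879455856 ≈ -1.9699e+6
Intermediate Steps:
F(f) = 33/4 (F(f) = -(-1)*33/4 = -1/4*(-33) = 33/4)
G = -6240033537788511153/2975054965991 (G = -4876137/(1368938*(1/2125299) - 2023974*(-1/1204262)) = -4876137/(1368938/2125299 + 1011987/602131) = -4876137/2975054965991/1279708412169 = -4876137*1279708412169/2975054965991 = -6240033537788511153/2975054965991 ≈ -2.0975e+6)
o(Z, J) = -80 + 5*Z**2 (o(Z, J) = 5*(Z*Z - 16) = 5*(Z**2 - 16) = 5*(-16 + Z**2) = -80 + 5*Z**2)
G - (-1)*o((251 - 1*419) + F(32), 1775) = -6240033537788511153/2975054965991 - (-1)*(-80 + 5*((251 - 1*419) + 33/4)**2) = -6240033537788511153/2975054965991 - (-1)*(-80 + 5*((251 - 419) + 33/4)**2) = -6240033537788511153/2975054965991 - (-1)*(-80 + 5*(-168 + 33/4)**2) = -6240033537788511153/2975054965991 - (-1)*(-80 + 5*(-639/4)**2) = -6240033537788511153/2975054965991 - (-1)*(-80 + 5*(408321/16)) = -6240033537788511153/2975054965991 - (-1)*(-80 + 2041605/16) = -6240033537788511153/2975054965991 - (-1)*2040325/16 = -6240033537788511153/2975054965991 - 1*(-2040325/16) = -6240033537788511153/2975054965991 + 2040325/16 = -93770457581130591373/47600879455856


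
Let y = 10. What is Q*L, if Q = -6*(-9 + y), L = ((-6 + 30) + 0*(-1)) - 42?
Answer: 108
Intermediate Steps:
L = -18 (L = (24 + 0) - 42 = 24 - 42 = -18)
Q = -6 (Q = -6*(-9 + 10) = -6*1 = -6)
Q*L = -6*(-18) = 108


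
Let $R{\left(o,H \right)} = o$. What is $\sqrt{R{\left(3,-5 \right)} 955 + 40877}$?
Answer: $\sqrt{43742} \approx 209.15$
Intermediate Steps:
$\sqrt{R{\left(3,-5 \right)} 955 + 40877} = \sqrt{3 \cdot 955 + 40877} = \sqrt{2865 + 40877} = \sqrt{43742}$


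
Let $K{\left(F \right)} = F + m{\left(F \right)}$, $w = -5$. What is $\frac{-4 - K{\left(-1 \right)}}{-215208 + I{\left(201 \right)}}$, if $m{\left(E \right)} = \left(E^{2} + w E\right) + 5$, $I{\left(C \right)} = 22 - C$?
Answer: $\frac{14}{215387} \approx 6.4999 \cdot 10^{-5}$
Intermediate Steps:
$m{\left(E \right)} = 5 + E^{2} - 5 E$ ($m{\left(E \right)} = \left(E^{2} - 5 E\right) + 5 = 5 + E^{2} - 5 E$)
$K{\left(F \right)} = 5 + F^{2} - 4 F$ ($K{\left(F \right)} = F + \left(5 + F^{2} - 5 F\right) = 5 + F^{2} - 4 F$)
$\frac{-4 - K{\left(-1 \right)}}{-215208 + I{\left(201 \right)}} = \frac{-4 - \left(5 + \left(-1\right)^{2} - -4\right)}{-215208 + \left(22 - 201\right)} = \frac{-4 - \left(5 + 1 + 4\right)}{-215208 + \left(22 - 201\right)} = \frac{-4 - 10}{-215208 - 179} = \frac{-4 - 10}{-215387} = \left(- \frac{1}{215387}\right) \left(-14\right) = \frac{14}{215387}$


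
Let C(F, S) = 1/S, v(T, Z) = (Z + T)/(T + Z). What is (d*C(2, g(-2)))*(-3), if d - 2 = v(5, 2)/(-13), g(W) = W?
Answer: 75/26 ≈ 2.8846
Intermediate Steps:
v(T, Z) = 1 (v(T, Z) = (T + Z)/(T + Z) = 1)
d = 25/13 (d = 2 + 1/(-13) = 2 + 1*(-1/13) = 2 - 1/13 = 25/13 ≈ 1.9231)
(d*C(2, g(-2)))*(-3) = ((25/13)/(-2))*(-3) = ((25/13)*(-½))*(-3) = -25/26*(-3) = 75/26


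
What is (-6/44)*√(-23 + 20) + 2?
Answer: 2 - 3*I*√3/22 ≈ 2.0 - 0.23619*I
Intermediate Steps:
(-6/44)*√(-23 + 20) + 2 = (-6*1/44)*√(-3) + 2 = -3*I*√3/22 + 2 = 2 - 3*I*√3/22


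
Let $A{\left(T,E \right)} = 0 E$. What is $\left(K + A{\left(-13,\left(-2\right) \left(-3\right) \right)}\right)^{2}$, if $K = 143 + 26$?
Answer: $28561$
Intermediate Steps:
$A{\left(T,E \right)} = 0$
$K = 169$
$\left(K + A{\left(-13,\left(-2\right) \left(-3\right) \right)}\right)^{2} = \left(169 + 0\right)^{2} = 169^{2} = 28561$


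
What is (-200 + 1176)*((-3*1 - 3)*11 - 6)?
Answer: -70272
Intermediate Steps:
(-200 + 1176)*((-3*1 - 3)*11 - 6) = 976*((-3 - 3)*11 - 6) = 976*(-6*11 - 6) = 976*(-66 - 6) = 976*(-72) = -70272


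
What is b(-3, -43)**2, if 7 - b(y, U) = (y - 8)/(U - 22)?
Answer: 197136/4225 ≈ 46.659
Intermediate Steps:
b(y, U) = 7 - (-8 + y)/(-22 + U) (b(y, U) = 7 - (y - 8)/(U - 22) = 7 - (-8 + y)/(-22 + U))
b(-3, -43)**2 = ((-146 - 1*(-3) + 7*(-43))/(-22 - 43))**2 = ((-146 + 3 - 301)/(-65))**2 = (-1/65*(-444))**2 = (444/65)**2 = 197136/4225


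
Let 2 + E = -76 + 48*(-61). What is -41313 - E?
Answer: -38307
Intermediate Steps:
E = -3006 (E = -2 + (-76 + 48*(-61)) = -2 + (-76 - 2928) = -2 - 3004 = -3006)
-41313 - E = -41313 - 1*(-3006) = -41313 + 3006 = -38307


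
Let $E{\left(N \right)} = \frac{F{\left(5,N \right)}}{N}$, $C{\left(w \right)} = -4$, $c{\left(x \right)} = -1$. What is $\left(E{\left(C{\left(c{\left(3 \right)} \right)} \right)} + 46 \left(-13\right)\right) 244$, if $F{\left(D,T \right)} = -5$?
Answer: $-145607$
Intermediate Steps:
$E{\left(N \right)} = - \frac{5}{N}$
$\left(E{\left(C{\left(c{\left(3 \right)} \right)} \right)} + 46 \left(-13\right)\right) 244 = \left(- \frac{5}{-4} + 46 \left(-13\right)\right) 244 = \left(\left(-5\right) \left(- \frac{1}{4}\right) - 598\right) 244 = \left(\frac{5}{4} - 598\right) 244 = \left(- \frac{2387}{4}\right) 244 = -145607$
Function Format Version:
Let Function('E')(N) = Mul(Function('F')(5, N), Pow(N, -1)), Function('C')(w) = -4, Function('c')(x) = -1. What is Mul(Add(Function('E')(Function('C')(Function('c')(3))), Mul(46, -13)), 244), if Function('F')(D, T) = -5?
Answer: -145607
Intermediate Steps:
Function('E')(N) = Mul(-5, Pow(N, -1))
Mul(Add(Function('E')(Function('C')(Function('c')(3))), Mul(46, -13)), 244) = Mul(Add(Mul(-5, Pow(-4, -1)), Mul(46, -13)), 244) = Mul(Add(Mul(-5, Rational(-1, 4)), -598), 244) = Mul(Add(Rational(5, 4), -598), 244) = Mul(Rational(-2387, 4), 244) = -145607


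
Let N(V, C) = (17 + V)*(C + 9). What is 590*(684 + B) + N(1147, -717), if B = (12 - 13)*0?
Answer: -420552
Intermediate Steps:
N(V, C) = (9 + C)*(17 + V) (N(V, C) = (17 + V)*(9 + C) = (9 + C)*(17 + V))
B = 0 (B = -1*0 = 0)
590*(684 + B) + N(1147, -717) = 590*(684 + 0) + (153 + 9*1147 + 17*(-717) - 717*1147) = 590*684 + (153 + 10323 - 12189 - 822399) = 403560 - 824112 = -420552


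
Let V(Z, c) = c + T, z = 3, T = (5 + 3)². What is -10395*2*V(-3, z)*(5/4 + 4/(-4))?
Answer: -696465/2 ≈ -3.4823e+5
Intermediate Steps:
T = 64 (T = 8² = 64)
V(Z, c) = 64 + c (V(Z, c) = c + 64 = 64 + c)
-10395*2*V(-3, z)*(5/4 + 4/(-4)) = -10395*2*(64 + 3)*(5/4 + 4/(-4)) = -10395*2*67*(5*(¼) + 4*(-¼)) = -1392930*(5/4 - 1) = -1392930/4 = -10395*67/2 = -696465/2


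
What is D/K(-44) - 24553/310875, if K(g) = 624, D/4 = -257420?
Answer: -6669106064/4041375 ≈ -1650.2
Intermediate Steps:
D = -1029680 (D = 4*(-257420) = -1029680)
D/K(-44) - 24553/310875 = -1029680/624 - 24553/310875 = -1029680*1/624 - 24553*1/310875 = -64355/39 - 24553/310875 = -6669106064/4041375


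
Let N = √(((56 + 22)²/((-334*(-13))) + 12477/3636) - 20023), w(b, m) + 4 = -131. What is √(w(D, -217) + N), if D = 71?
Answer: √(-1382649048540 + 101202*I*√205022962585731)/101202 ≈ 5.5027 + 12.856*I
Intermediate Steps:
w(b, m) = -135 (w(b, m) = -4 - 131 = -135)
N = I*√205022962585731/101202 (N = √((78²/4342 + 12477*(1/3636)) - 20023) = √((6084*(1/4342) + 4159/1212) - 20023) = √((234/167 + 4159/1212) - 20023) = √(978161/202404 - 20023) = √(-4051757131/202404) = I*√205022962585731/101202 ≈ 141.49*I)
√(w(D, -217) + N) = √(-135 + I*√205022962585731/101202)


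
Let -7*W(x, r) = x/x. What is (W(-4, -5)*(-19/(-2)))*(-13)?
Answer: 247/14 ≈ 17.643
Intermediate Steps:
W(x, r) = -⅐ (W(x, r) = -x/(7*x) = -⅐*1 = -⅐)
(W(-4, -5)*(-19/(-2)))*(-13) = -(-19)/(7*(-2))*(-13) = -(-19)*(-1)/(7*2)*(-13) = -⅐*19/2*(-13) = -19/14*(-13) = 247/14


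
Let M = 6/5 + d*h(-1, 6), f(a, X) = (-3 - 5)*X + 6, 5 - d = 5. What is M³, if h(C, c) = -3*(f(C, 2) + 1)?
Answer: 216/125 ≈ 1.7280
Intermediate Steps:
d = 0 (d = 5 - 1*5 = 5 - 5 = 0)
f(a, X) = 6 - 8*X (f(a, X) = -8*X + 6 = 6 - 8*X)
h(C, c) = 27 (h(C, c) = -3*((6 - 8*2) + 1) = -3*((6 - 16) + 1) = -3*(-10 + 1) = -3*(-9) = 27)
M = 6/5 (M = 6/5 + 0*27 = 6*(⅕) + 0 = 6/5 + 0 = 6/5 ≈ 1.2000)
M³ = (6/5)³ = 216/125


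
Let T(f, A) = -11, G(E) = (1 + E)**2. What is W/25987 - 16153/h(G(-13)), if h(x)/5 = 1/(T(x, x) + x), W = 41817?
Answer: -55828936378/129935 ≈ -4.2967e+5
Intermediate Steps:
h(x) = 5/(-11 + x)
W/25987 - 16153/h(G(-13)) = 41817/25987 - (-177683/5 + 16153*(1 - 13)**2/5) = 41817*(1/25987) - 16153/(5/(-11 + (-12)**2)) = 41817/25987 - 16153/(5/(-11 + 144)) = 41817/25987 - 16153/(5/133) = 41817/25987 - 16153/(5*(1/133)) = 41817/25987 - 16153/5/133 = 41817/25987 - 16153*133/5 = 41817/25987 - 2148349/5 = -55828936378/129935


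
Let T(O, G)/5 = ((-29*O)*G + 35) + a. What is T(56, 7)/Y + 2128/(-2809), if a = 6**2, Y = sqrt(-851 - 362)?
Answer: -2128/2809 + 56485*I*sqrt(1213)/1213 ≈ -0.75756 + 1621.8*I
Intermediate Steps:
Y = I*sqrt(1213) (Y = sqrt(-1213) = I*sqrt(1213) ≈ 34.828*I)
a = 36
T(O, G) = 355 - 145*G*O (T(O, G) = 5*(((-29*O)*G + 35) + 36) = 5*((-29*G*O + 35) + 36) = 5*((35 - 29*G*O) + 36) = 5*(71 - 29*G*O) = 355 - 145*G*O)
T(56, 7)/Y + 2128/(-2809) = (355 - 145*7*56)/((I*sqrt(1213))) + 2128/(-2809) = (355 - 56840)*(-I*sqrt(1213)/1213) + 2128*(-1/2809) = -(-56485)*I*sqrt(1213)/1213 - 2128/2809 = 56485*I*sqrt(1213)/1213 - 2128/2809 = -2128/2809 + 56485*I*sqrt(1213)/1213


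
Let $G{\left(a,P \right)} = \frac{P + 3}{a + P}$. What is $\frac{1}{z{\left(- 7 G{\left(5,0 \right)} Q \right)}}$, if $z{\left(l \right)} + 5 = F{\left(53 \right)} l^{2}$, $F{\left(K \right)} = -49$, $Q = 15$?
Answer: $- \frac{1}{194486} \approx -5.1418 \cdot 10^{-6}$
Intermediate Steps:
$G{\left(a,P \right)} = \frac{3 + P}{P + a}$
$z{\left(l \right)} = -5 - 49 l^{2}$
$\frac{1}{z{\left(- 7 G{\left(5,0 \right)} Q \right)}} = \frac{1}{-5 - 49 \left(- 7 \frac{3 + 0}{0 + 5} \cdot 15\right)^{2}} = \frac{1}{-5 - 49 \left(- 7 \cdot \frac{1}{5} \cdot 3 \cdot 15\right)^{2}} = \frac{1}{-5 - 49 \left(\left(-7\right) \frac{3}{5} \cdot 15\right)^{2}} = \frac{1}{-5 - 49 \left(\left(- \frac{21}{5}\right) 15\right)^{2}} = \frac{1}{-5 - 49 \left(-63\right)^{2}} = \frac{1}{-5 - 194481} = \frac{1}{-194486} = - \frac{1}{194486}$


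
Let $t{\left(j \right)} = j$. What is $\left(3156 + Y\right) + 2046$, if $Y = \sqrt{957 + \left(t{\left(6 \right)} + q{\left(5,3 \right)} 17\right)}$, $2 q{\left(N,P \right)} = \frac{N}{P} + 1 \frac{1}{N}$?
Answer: $5202 + \frac{\sqrt{220245}}{15} \approx 5233.3$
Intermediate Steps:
$q{\left(N,P \right)} = \frac{1}{2 N} + \frac{N}{2 P}$ ($q{\left(N,P \right)} = \frac{\frac{N}{P} + 1 \frac{1}{N}}{2} = \frac{\frac{N}{P} + \frac{1}{N}}{2} = \frac{\frac{1}{N} + \frac{N}{P}}{2} = \frac{1}{2 N} + \frac{N}{2 P}$)
$Y = \frac{\sqrt{220245}}{15}$ ($Y = \sqrt{957 + \left(6 + \frac{3 + 5^{2}}{2 \cdot 5 \cdot 3} \cdot 17\right)} = \sqrt{957 + \left(6 + \frac{1}{2} \cdot \frac{1}{5} \cdot \frac{1}{3} \left(3 + 25\right) 17\right)} = \sqrt{957 + \left(6 + \frac{1}{2} \cdot \frac{1}{5} \cdot \frac{1}{3} \cdot 28 \cdot 17\right)} = \sqrt{957 + \left(6 + \frac{14}{15} \cdot 17\right)} = \sqrt{957 + \left(6 + \frac{238}{15}\right)} = \sqrt{957 + \frac{328}{15}} = \sqrt{\frac{14683}{15}} = \frac{\sqrt{220245}}{15} \approx 31.287$)
$\left(3156 + Y\right) + 2046 = \left(3156 + \frac{\sqrt{220245}}{15}\right) + 2046 = 5202 + \frac{\sqrt{220245}}{15}$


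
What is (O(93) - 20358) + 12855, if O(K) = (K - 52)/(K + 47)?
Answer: -1050379/140 ≈ -7502.7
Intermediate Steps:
O(K) = (-52 + K)/(47 + K)
(O(93) - 20358) + 12855 = ((-52 + 93)/(47 + 93) - 20358) + 12855 = (41/140 - 20358) + 12855 = -2850079/140 + 12855 = -1050379/140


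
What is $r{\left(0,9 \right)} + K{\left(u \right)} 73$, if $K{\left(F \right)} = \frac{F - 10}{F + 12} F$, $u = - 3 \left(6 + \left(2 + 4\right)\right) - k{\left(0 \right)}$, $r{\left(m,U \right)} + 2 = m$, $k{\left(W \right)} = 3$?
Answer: $- \frac{46519}{9} \approx -5168.8$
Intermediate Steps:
$r{\left(m,U \right)} = -2 + m$
$u = -39$ ($u = - 3 \left(6 + \left(2 + 4\right)\right) - 3 = - 3 \left(6 + 6\right) - 3 = \left(-3\right) 12 - 3 = -36 - 3 = -39$)
$K{\left(F \right)} = \frac{F \left(-10 + F\right)}{12 + F}$ ($K{\left(F \right)} = \frac{-10 + F}{12 + F} F = \frac{F \left(-10 + F\right)}{12 + F}$)
$r{\left(0,9 \right)} + K{\left(u \right)} 73 = \left(-2 + 0\right) + - \frac{39 \left(-10 - 39\right)}{12 - 39} \cdot 73 = -2 + \left(-39\right) \frac{1}{-27} \left(-49\right) 73 = -2 + \left(-39\right) \left(- \frac{1}{27}\right) \left(-49\right) 73 = -2 - \frac{46501}{9} = - \frac{46519}{9}$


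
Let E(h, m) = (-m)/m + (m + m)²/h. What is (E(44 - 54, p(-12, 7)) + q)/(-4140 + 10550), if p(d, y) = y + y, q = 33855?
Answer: 84439/16025 ≈ 5.2692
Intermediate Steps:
p(d, y) = 2*y
E(h, m) = -1 + 4*m²/h (E(h, m) = -1 + (2*m)²/h = -1 + (4*m²)/h = -1 + 4*m²/h)
(E(44 - 54, p(-12, 7)) + q)/(-4140 + 10550) = ((-(44 - 54) + 4*(2*7)²)/(44 - 54) + 33855)/(-4140 + 10550) = ((-1*(-10) + 4*14²)/(-10) + 33855)/6410 = (-(10 + 4*196)/10 + 33855)*(1/6410) = (-(10 + 784)/10 + 33855)*(1/6410) = (-⅒*794 + 33855)*(1/6410) = (-397/5 + 33855)*(1/6410) = (168878/5)*(1/6410) = 84439/16025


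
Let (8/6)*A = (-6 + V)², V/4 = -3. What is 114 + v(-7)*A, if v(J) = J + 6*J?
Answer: -11793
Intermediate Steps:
V = -12 (V = 4*(-3) = -12)
A = 243 (A = 3*(-6 - 12)²/4 = (¾)*(-18)² = (¾)*324 = 243)
v(J) = 7*J
114 + v(-7)*A = 114 + (7*(-7))*243 = 114 - 49*243 = 114 - 11907 = -11793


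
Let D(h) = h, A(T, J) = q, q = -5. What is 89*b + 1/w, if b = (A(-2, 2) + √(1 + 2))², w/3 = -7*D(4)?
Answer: 209327/84 - 890*√3 ≈ 950.46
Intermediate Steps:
A(T, J) = -5
w = -84 (w = 3*(-7*4) = 3*(-28) = -84)
b = (-5 + √3)² (b = (-5 + √(1 + 2))² = (-5 + √3)² ≈ 10.679)
89*b + 1/w = 89*(5 - √3)² + 1/(-84) = 89*(5 - √3)² - 1/84 = -1/84 + 89*(5 - √3)²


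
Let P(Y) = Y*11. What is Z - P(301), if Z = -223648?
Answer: -226959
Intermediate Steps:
P(Y) = 11*Y
Z - P(301) = -223648 - 11*301 = -223648 - 1*3311 = -223648 - 3311 = -226959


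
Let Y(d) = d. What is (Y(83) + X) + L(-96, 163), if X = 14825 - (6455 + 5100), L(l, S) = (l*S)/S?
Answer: 3257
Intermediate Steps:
L(l, S) = l (L(l, S) = (S*l)/S = l)
X = 3270 (X = 14825 - 1*11555 = 14825 - 11555 = 3270)
(Y(83) + X) + L(-96, 163) = (83 + 3270) - 96 = 3353 - 96 = 3257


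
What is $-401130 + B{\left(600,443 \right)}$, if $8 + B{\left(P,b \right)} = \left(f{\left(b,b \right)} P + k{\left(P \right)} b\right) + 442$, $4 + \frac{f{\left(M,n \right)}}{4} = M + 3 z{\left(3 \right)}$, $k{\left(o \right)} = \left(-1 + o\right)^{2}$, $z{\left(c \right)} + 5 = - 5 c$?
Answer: $159457747$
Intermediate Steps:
$z{\left(c \right)} = -5 - 5 c$
$f{\left(M,n \right)} = -256 + 4 M$ ($f{\left(M,n \right)} = -16 + 4 \left(M + 3 \left(-5 - 15\right)\right) = -16 + 4 \left(M + 3 \left(-20\right)\right) = -16 + 4 \left(M - 60\right) = -16 + 4 \left(-60 + M\right) = -16 + \left(-240 + 4 M\right) = -256 + 4 M$)
$B{\left(P,b \right)} = 434 + P \left(-256 + 4 b\right) + b \left(-1 + P\right)^{2}$ ($B{\left(P,b \right)} = -8 + \left(\left(\left(-256 + 4 b\right) P + \left(-1 + P\right)^{2} b\right) + 442\right) = -8 + \left(\left(P \left(-256 + 4 b\right) + b \left(-1 + P\right)^{2}\right) + 442\right) = -8 + \left(442 + P \left(-256 + 4 b\right) + b \left(-1 + P\right)^{2}\right) = 434 + P \left(-256 + 4 b\right) + b \left(-1 + P\right)^{2}$)
$-401130 + B{\left(600,443 \right)} = -401130 + \left(434 + 443 \left(-1 + 600\right)^{2} + 4 \cdot 600 \left(-64 + 443\right)\right) = -401130 + \left(434 + 443 \cdot 599^{2} + 4 \cdot 600 \cdot 379\right) = -401130 + \left(434 + 443 \cdot 358801 + 909600\right) = -401130 + \left(434 + 158948843 + 909600\right) = -401130 + 159858877 = 159457747$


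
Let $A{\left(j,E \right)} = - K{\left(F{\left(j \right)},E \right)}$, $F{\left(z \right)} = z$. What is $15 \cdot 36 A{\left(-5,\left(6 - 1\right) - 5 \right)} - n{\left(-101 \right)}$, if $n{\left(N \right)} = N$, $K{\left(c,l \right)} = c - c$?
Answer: $101$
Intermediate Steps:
$K{\left(c,l \right)} = 0$
$A{\left(j,E \right)} = 0$ ($A{\left(j,E \right)} = \left(-1\right) 0 = 0$)
$15 \cdot 36 A{\left(-5,\left(6 - 1\right) - 5 \right)} - n{\left(-101 \right)} = 15 \cdot 36 \cdot 0 - -101 = 540 \cdot 0 + 101 = 0 + 101 = 101$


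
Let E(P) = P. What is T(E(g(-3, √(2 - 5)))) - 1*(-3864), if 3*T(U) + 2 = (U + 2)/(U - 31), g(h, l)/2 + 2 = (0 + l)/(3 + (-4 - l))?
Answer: 30899197/7998 + 11*I*√3/2666 ≈ 3863.4 + 0.0071465*I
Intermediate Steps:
g(h, l) = -4 + 2*l/(-1 - l) (g(h, l) = -4 + 2*((0 + l)/(3 + (-4 - l))) = -4 + 2*(l/(-1 - l)) = -4 + 2*l/(-1 - l))
T(U) = -⅔ + (2 + U)/(3*(-31 + U)) (T(U) = -⅔ + ((U + 2)/(U - 31))/3 = -⅔ + ((2 + U)/(-31 + U))/3 = -⅔ + (2 + U)/(3*(-31 + U)))
T(E(g(-3, √(2 - 5)))) - 1*(-3864) = (64 - 2*(-2 - 3*√(2 - 5))/(1 + √(2 - 5)))/(3*(-31 + 2*(-2 - 3*√(2 - 5))/(1 + √(2 - 5)))) - 1*(-3864) = (64 - 2*(-2 - 3*I*√3)/(1 + √(-3)))/(3*(-31 + 2*(-2 - 3*I*√3)/(1 + √(-3)))) + 3864 = (64 - 2*(-2 - 3*I*√3)/(1 + I*√3))/(3*(-31 + 2*(-2 - 3*I*√3)/(1 + I*√3))) + 3864 = 3864 + (64 - 2*(-2 - 3*I*√3)/(1 + I*√3))/(3*(-31 + 2*(-2 - 3*I*√3)/(1 + I*√3)))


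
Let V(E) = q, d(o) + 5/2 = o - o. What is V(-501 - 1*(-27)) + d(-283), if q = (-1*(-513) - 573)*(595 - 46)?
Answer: -65885/2 ≈ -32943.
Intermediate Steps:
d(o) = -5/2 (d(o) = -5/2 + (o - o) = -5/2 + 0 = -5/2)
q = -32940 (q = (513 - 573)*549 = -60*549 = -32940)
V(E) = -32940
V(-501 - 1*(-27)) + d(-283) = -32940 - 5/2 = -65885/2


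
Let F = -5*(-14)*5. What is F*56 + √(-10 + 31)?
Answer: 19600 + √21 ≈ 19605.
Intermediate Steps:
F = 350 (F = 70*5 = 350)
F*56 + √(-10 + 31) = 350*56 + √(-10 + 31) = 19600 + √21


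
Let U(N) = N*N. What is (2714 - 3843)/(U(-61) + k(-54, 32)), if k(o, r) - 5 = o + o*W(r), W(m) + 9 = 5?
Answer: -1129/3888 ≈ -0.29038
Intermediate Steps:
U(N) = N²
W(m) = -4 (W(m) = -9 + 5 = -4)
k(o, r) = 5 - 3*o (k(o, r) = 5 + (o + o*(-4)) = 5 + (o - 4*o) = 5 - 3*o)
(2714 - 3843)/(U(-61) + k(-54, 32)) = (2714 - 3843)/((-61)² + (5 - 3*(-54))) = -1129/(3721 + (5 + 162)) = -1129/(3721 + 167) = -1129/3888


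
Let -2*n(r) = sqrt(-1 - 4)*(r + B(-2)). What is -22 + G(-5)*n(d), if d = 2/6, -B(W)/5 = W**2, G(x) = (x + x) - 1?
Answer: -22 - 649*I*sqrt(5)/6 ≈ -22.0 - 241.87*I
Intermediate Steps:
G(x) = -1 + 2*x (G(x) = 2*x - 1 = -1 + 2*x)
B(W) = -5*W**2
d = 1/3 (d = 2*(1/6) = 1/3 ≈ 0.33333)
n(r) = -I*sqrt(5)*(-20 + r)/2 (n(r) = -sqrt(-1 - 4)*(r - 5*(-2)**2)/2 = -sqrt(-5)*(r - 5*4)/2 = -I*sqrt(5)*(r - 20)/2 = -I*sqrt(5)*(-20 + r)/2)
-22 + G(-5)*n(d) = -22 + (-1 + 2*(-5))*(I*sqrt(5)*(20 - 1*1/3)/2) = -22 + (-1 - 10)*(I*sqrt(5)*(20 - 1/3)/2) = -22 - 11*I*sqrt(5)*59/(2*3) = -22 - 649*I*sqrt(5)/6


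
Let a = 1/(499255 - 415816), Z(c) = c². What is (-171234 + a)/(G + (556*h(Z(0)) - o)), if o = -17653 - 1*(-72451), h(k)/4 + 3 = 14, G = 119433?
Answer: -14287593725/7434331461 ≈ -1.9218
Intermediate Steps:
h(k) = 44 (h(k) = -12 + 4*14 = -12 + 56 = 44)
a = 1/83439 ≈ 1.1985e-5
o = 54798 (o = -17653 + 72451 = 54798)
(-171234 + a)/(G + (556*h(Z(0)) - o)) = (-171234 + 1/83439)/(119433 + (556*44 - 1*54798)) = -14287593725/(83439*(119433 + (24464 - 54798))) = -14287593725/(83439*(119433 - 30334)) = -14287593725/83439/89099 = -14287593725/83439*1/89099 = -14287593725/7434331461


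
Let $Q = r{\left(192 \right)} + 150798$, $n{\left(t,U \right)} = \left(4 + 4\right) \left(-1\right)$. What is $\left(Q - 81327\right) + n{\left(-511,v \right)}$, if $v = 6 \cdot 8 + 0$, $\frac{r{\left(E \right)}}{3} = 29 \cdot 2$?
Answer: $69637$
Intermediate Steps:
$r{\left(E \right)} = 174$ ($r{\left(E \right)} = 3 \cdot 29 \cdot 2 = 3 \cdot 58 = 174$)
$v = 48$ ($v = 48 + 0 = 48$)
$n{\left(t,U \right)} = -8$ ($n{\left(t,U \right)} = 8 \left(-1\right) = -8$)
$Q = 150972$ ($Q = 174 + 150798 = 150972$)
$\left(Q - 81327\right) + n{\left(-511,v \right)} = \left(150972 - 81327\right) - 8 = 69645 - 8 = 69637$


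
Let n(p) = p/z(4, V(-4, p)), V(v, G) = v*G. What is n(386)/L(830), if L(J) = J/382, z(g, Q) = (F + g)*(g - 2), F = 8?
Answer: 36863/4980 ≈ 7.4022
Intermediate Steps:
V(v, G) = G*v
z(g, Q) = (-2 + g)*(8 + g) (z(g, Q) = (8 + g)*(g - 2) = (8 + g)*(-2 + g) = (-2 + g)*(8 + g))
n(p) = p/24 (n(p) = p/(-16 + 4² + 6*4) = p/(-16 + 16 + 24) = p/24)
L(J) = J/382 (L(J) = J*(1/382) = J/382)
n(386)/L(830) = ((1/24)*386)/(((1/382)*830)) = 193/(12*(415/191)) = (193/12)*(191/415) = 36863/4980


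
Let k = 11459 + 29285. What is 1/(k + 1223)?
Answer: 1/41967 ≈ 2.3828e-5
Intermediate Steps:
k = 40744
1/(k + 1223) = 1/(40744 + 1223) = 1/41967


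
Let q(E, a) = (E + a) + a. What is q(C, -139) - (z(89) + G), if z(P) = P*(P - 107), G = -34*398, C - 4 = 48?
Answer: 14908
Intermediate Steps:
C = 52 (C = 4 + 48 = 52)
q(E, a) = E + 2*a
G = -13532
z(P) = P*(-107 + P)
q(C, -139) - (z(89) + G) = (52 + 2*(-139)) - (89*(-107 + 89) - 13532) = (52 - 278) - (89*(-18) - 13532) = -226 - (-1602 - 13532) = -226 - 1*(-15134) = -226 + 15134 = 14908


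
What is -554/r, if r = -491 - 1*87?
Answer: 277/289 ≈ 0.95848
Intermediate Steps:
r = -578 (r = -491 - 87 = -578)
-554/r = -554/(-578) = -554*(-1/578) = 277/289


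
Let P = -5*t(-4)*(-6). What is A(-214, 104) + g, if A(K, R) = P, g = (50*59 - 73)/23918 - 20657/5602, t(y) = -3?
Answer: -3134233603/33497159 ≈ -93.567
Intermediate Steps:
g = -119489293/33497159 (g = (2950 - 73)*(1/23918) - 20657*1/5602 = 2877*(1/23918) - 20657/5602 = 2877/23918 - 20657/5602 = -119489293/33497159 ≈ -3.5671)
P = -90 (P = -5*(-3)*(-6) = 15*(-6) = -90)
A(K, R) = -90
A(-214, 104) + g = -90 - 119489293/33497159 = -3134233603/33497159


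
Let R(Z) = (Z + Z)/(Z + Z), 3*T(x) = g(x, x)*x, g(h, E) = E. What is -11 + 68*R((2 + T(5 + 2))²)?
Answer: 57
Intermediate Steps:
T(x) = x²/3 (T(x) = (x*x)/3 = x²/3)
R(Z) = 1 (R(Z) = (2*Z)/((2*Z)) = (2*Z)*(1/(2*Z)) = 1)
-11 + 68*R((2 + T(5 + 2))²) = -11 + 68*1 = -11 + 68 = 57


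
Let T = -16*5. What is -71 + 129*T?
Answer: -10391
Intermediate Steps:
T = -80
-71 + 129*T = -71 + 129*(-80) = -71 - 10320 = -10391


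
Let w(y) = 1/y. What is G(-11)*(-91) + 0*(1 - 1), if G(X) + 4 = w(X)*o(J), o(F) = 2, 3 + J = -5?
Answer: 4186/11 ≈ 380.55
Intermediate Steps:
J = -8 (J = -3 - 5 = -8)
G(X) = -4 + 2/X
G(-11)*(-91) + 0*(1 - 1) = (-4 + 2/(-11))*(-91) + 0*(1 - 1) = (-4 + 2*(-1/11))*(-91) + 0*0 = (-4 - 2/11)*(-91) + 0 = -46/11*(-91) + 0 = 4186/11 + 0 = 4186/11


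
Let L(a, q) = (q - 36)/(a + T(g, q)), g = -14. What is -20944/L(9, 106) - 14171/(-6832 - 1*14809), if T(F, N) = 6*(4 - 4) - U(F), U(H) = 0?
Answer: -291303569/108205 ≈ -2692.1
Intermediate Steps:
T(F, N) = 0 (T(F, N) = 6*(4 - 4) - 1*0 = 6*0 + 0 = 0 + 0 = 0)
L(a, q) = (-36 + q)/a (L(a, q) = (q - 36)/(a + 0) = (-36 + q)/a)
-20944/L(9, 106) - 14171/(-6832 - 1*14809) = -20944*9/(-36 + 106) - 14171/(-6832 - 1*14809) = -20944/((1/9)*70) - 14171/(-6832 - 14809) = -20944/70/9 - 14171/(-21641) = -20944*9/70 - 14171*(-1/21641) = -13464/5 + 14171/21641 = -291303569/108205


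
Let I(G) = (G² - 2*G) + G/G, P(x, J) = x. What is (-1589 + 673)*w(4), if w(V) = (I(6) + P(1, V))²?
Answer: -619216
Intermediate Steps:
I(G) = 1 + G² - 2*G (I(G) = (G² - 2*G) + 1 = 1 + G² - 2*G)
w(V) = 676 (w(V) = ((1 + 6² - 2*6) + 1)² = ((1 + 36 - 12) + 1)² = (25 + 1)² = 26² = 676)
(-1589 + 673)*w(4) = (-1589 + 673)*676 = -916*676 = -619216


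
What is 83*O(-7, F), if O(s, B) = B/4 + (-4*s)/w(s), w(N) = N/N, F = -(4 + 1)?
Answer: 8881/4 ≈ 2220.3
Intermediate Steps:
F = -5 (F = -1*5 = -5)
w(N) = 1
O(s, B) = -4*s + B/4 (O(s, B) = B/4 - 4*s/1 = B*(¼) - 4*s*1 = B/4 - 4*s = -4*s + B/4)
83*O(-7, F) = 83*(-4*(-7) + (¼)*(-5)) = 83*(28 - 5/4) = 83*(107/4) = 8881/4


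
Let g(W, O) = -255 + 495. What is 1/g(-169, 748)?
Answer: 1/240 ≈ 0.0041667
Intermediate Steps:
g(W, O) = 240
1/g(-169, 748) = 1/240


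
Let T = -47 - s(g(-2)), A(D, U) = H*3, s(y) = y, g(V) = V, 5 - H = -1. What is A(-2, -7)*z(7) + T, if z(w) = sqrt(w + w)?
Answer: -45 + 18*sqrt(14) ≈ 22.350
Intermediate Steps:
H = 6 (H = 5 - 1*(-1) = 5 + 1 = 6)
A(D, U) = 18 (A(D, U) = 6*3 = 18)
z(w) = sqrt(2)*sqrt(w) (z(w) = sqrt(2*w) = sqrt(2)*sqrt(w))
T = -45 (T = -47 - 1*(-2) = -47 + 2 = -45)
A(-2, -7)*z(7) + T = 18*(sqrt(2)*sqrt(7)) - 45 = 18*sqrt(14) - 45 = -45 + 18*sqrt(14)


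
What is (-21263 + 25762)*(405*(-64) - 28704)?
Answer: -245753376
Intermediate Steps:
(-21263 + 25762)*(405*(-64) - 28704) = 4499*(-25920 - 28704) = 4499*(-54624) = -245753376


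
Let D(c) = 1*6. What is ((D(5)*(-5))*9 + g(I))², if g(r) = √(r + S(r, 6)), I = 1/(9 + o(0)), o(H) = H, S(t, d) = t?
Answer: (810 - √2)²/9 ≈ 72646.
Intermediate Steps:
D(c) = 6
I = ⅑ (I = 1/(9 + 0) = 1/9 = ⅑ ≈ 0.11111)
g(r) = √2*√r (g(r) = √(r + r) = √(2*r) = √2*√r)
((D(5)*(-5))*9 + g(I))² = ((6*(-5))*9 + √2*√(⅑))² = (-30*9 + √2*(⅓))² = (-270 + √2/3)²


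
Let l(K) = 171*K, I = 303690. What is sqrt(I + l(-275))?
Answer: sqrt(256665) ≈ 506.62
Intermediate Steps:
sqrt(I + l(-275)) = sqrt(303690 + 171*(-275)) = sqrt(303690 - 47025) = sqrt(256665)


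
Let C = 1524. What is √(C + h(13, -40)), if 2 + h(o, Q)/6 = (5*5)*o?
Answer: √3462 ≈ 58.839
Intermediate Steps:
h(o, Q) = -12 + 150*o (h(o, Q) = -12 + 6*((5*5)*o) = -12 + 6*(25*o) = -12 + 150*o)
√(C + h(13, -40)) = √(1524 + (-12 + 150*13)) = √(1524 + (-12 + 1950)) = √(1524 + 1938) = √3462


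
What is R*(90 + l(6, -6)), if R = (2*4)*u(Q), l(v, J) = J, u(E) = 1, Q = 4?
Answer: 672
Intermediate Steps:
R = 8 (R = (2*4)*1 = 8*1 = 8)
R*(90 + l(6, -6)) = 8*(90 - 6) = 8*84 = 672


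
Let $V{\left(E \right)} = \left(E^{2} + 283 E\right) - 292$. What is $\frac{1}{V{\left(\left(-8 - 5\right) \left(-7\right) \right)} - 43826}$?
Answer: $- \frac{1}{10084} \approx -9.9167 \cdot 10^{-5}$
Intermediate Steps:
$V{\left(E \right)} = -292 + E^{2} + 283 E$
$\frac{1}{V{\left(\left(-8 - 5\right) \left(-7\right) \right)} - 43826} = \frac{1}{\left(-292 + \left(\left(-8 - 5\right) \left(-7\right)\right)^{2} + 283 \left(-8 - 5\right) \left(-7\right)\right) - 43826} = \frac{1}{\left(-292 + \left(\left(-13\right) \left(-7\right)\right)^{2} + 283 \left(\left(-13\right) \left(-7\right)\right)\right) - 43826} = \frac{1}{\left(-292 + 91^{2} + 283 \cdot 91\right) - 43826} = \frac{1}{\left(-292 + 8281 + 25753\right) - 43826} = \frac{1}{33742 - 43826} = \frac{1}{-10084} = - \frac{1}{10084}$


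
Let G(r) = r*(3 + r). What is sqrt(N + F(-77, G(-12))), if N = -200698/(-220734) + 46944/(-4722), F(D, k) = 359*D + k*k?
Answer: 2*I*sqrt(3350583587981048654)/28952943 ≈ 126.44*I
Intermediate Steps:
F(D, k) = k**2 + 359*D (F(D, k) = 359*D + k**2 = k**2 + 359*D)
N = -784536745/86858829 (N = -200698*(-1/220734) + 46944*(-1/4722) = 100349/110367 - 7824/787 = -784536745/86858829 ≈ -9.0323)
sqrt(N + F(-77, G(-12))) = sqrt(-784536745/86858829 + ((-12*(3 - 12))**2 + 359*(-77))) = sqrt(-784536745/86858829 + ((-12*(-9))**2 - 27643)) = sqrt(-784536745/86858829 + (108**2 - 27643)) = sqrt(-784536745/86858829 + (11664 - 27643)) = sqrt(-784536745/86858829 - 15979) = sqrt(-1388701765336/86858829) = 2*I*sqrt(3350583587981048654)/28952943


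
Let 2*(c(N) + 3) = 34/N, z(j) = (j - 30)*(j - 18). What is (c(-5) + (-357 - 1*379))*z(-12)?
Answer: -935424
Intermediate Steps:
z(j) = (-30 + j)*(-18 + j)
c(N) = -3 + 17/N (c(N) = -3 + (34/N)/2 = -3 + 17/N)
(c(-5) + (-357 - 1*379))*z(-12) = ((-3 + 17/(-5)) + (-357 - 1*379))*(540 + (-12)² - 48*(-12)) = ((-3 + 17*(-⅕)) + (-357 - 379))*(540 + 144 + 576) = ((-3 - 17/5) - 736)*1260 = (-32/5 - 736)*1260 = -3712/5*1260 = -935424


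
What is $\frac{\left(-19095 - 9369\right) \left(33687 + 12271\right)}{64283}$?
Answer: $- \frac{1308148512}{64283} \approx -20350.0$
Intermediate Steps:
$\frac{\left(-19095 - 9369\right) \left(33687 + 12271\right)}{64283} = \left(-28464\right) 45958 \cdot \frac{1}{64283} = \left(-1308148512\right) \frac{1}{64283} = - \frac{1308148512}{64283}$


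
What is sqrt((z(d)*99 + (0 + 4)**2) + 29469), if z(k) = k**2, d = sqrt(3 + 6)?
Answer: 2*sqrt(7594) ≈ 174.29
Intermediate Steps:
d = 3 (d = sqrt(9) = 3)
sqrt((z(d)*99 + (0 + 4)**2) + 29469) = sqrt((3**2*99 + (0 + 4)**2) + 29469) = sqrt((9*99 + 4**2) + 29469) = sqrt((891 + 16) + 29469) = sqrt(907 + 29469) = sqrt(30376) = 2*sqrt(7594)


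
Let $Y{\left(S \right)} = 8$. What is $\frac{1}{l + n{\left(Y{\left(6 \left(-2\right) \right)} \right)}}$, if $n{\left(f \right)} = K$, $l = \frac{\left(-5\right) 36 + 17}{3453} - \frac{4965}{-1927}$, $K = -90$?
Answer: $- \frac{6653931}{582023746} \approx -0.011432$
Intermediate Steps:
$l = \frac{16830044}{6653931}$ ($l = \left(-180 + 17\right) \frac{1}{3453} - - \frac{4965}{1927} = \left(-163\right) \frac{1}{3453} + \frac{4965}{1927} = - \frac{163}{3453} + \frac{4965}{1927} = \frac{16830044}{6653931} \approx 2.5293$)
$n{\left(f \right)} = -90$
$\frac{1}{l + n{\left(Y{\left(6 \left(-2\right) \right)} \right)}} = \frac{1}{\frac{16830044}{6653931} - 90} = \frac{1}{- \frac{582023746}{6653931}} = - \frac{6653931}{582023746}$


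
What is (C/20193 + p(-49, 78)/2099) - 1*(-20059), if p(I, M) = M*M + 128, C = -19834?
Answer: 850286668663/42385107 ≈ 20061.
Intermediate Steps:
p(I, M) = 128 + M**2 (p(I, M) = M**2 + 128 = 128 + M**2)
(C/20193 + p(-49, 78)/2099) - 1*(-20059) = (-19834/20193 + (128 + 78**2)/2099) - 1*(-20059) = (-19834*1/20193 + (128 + 6084)*(1/2099)) + 20059 = (-19834/20193 + 6212*(1/2099)) + 20059 = (-19834/20193 + 6212/2099) + 20059 = 83807350/42385107 + 20059 = 850286668663/42385107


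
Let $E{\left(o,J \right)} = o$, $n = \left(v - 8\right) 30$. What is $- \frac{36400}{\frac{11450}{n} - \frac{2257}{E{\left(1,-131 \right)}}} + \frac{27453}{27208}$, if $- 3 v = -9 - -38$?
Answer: $\frac{27902531299}{1642900664} \approx 16.984$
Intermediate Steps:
$v = - \frac{29}{3}$ ($v = - \frac{-9 - -38}{3} = - \frac{-9 + 38}{3} = \left(- \frac{1}{3}\right) 29 = - \frac{29}{3} \approx -9.6667$)
$n = -530$ ($n = \left(- \frac{29}{3} - 8\right) 30 = \left(- \frac{53}{3}\right) 30 = -530$)
$- \frac{36400}{\frac{11450}{n} - \frac{2257}{E{\left(1,-131 \right)}}} + \frac{27453}{27208} = - \frac{36400}{\frac{11450}{-530} - \frac{2257}{1}} + \frac{27453}{27208} = - \frac{36400}{11450 \left(- \frac{1}{530}\right) - 2257} + 27453 \cdot \frac{1}{27208} = - \frac{36400}{- \frac{1145}{53} - 2257} + \frac{27453}{27208} = - \frac{36400}{- \frac{120766}{53}} + \frac{27453}{27208} = \left(-36400\right) \left(- \frac{53}{120766}\right) + \frac{27453}{27208} = \frac{964600}{60383} + \frac{27453}{27208} = \frac{27902531299}{1642900664}$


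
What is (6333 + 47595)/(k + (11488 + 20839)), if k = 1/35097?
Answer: 33798411/20260370 ≈ 1.6682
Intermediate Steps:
k = 1/35097 ≈ 2.8492e-5
(6333 + 47595)/(k + (11488 + 20839)) = (6333 + 47595)/(1/35097 + (11488 + 20839)) = 53928/(1/35097 + 32327) = 53928/(1134580720/35097) = 53928*(35097/1134580720) = 33798411/20260370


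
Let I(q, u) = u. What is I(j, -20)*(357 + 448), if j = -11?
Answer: -16100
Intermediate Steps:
I(j, -20)*(357 + 448) = -20*(357 + 448) = -20*805 = -16100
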